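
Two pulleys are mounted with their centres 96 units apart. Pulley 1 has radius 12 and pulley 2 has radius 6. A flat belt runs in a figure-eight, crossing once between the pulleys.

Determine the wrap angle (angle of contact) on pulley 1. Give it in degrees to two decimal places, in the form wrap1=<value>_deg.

crossed belt: β = asin((r1+r2)/C) = asin(18/96) = 10.8069°
wrap1 = wrap2 = π + 2β = 201.6138°

wrap1=201.61_deg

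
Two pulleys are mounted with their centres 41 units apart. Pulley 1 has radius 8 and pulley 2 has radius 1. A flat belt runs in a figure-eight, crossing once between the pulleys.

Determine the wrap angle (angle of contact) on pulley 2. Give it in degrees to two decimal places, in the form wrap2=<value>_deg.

wrap2=205.36_deg

crossed belt: β = asin((r1+r2)/C) = asin(9/41) = 12.6804°
wrap1 = wrap2 = π + 2β = 205.3608°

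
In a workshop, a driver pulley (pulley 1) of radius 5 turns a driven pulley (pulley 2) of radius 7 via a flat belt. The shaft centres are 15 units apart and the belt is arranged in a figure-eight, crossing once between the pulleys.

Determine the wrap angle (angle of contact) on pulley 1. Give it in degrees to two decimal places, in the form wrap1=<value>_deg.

wrap1=286.26_deg

crossed belt: β = asin((r1+r2)/C) = asin(12/15) = 53.1301°
wrap1 = wrap2 = π + 2β = 286.2602°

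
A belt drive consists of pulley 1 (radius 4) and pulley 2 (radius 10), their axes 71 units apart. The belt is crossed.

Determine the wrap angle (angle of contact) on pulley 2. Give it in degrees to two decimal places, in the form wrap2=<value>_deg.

crossed belt: β = asin((r1+r2)/C) = asin(14/71) = 11.3723°
wrap1 = wrap2 = π + 2β = 202.7446°

wrap2=202.74_deg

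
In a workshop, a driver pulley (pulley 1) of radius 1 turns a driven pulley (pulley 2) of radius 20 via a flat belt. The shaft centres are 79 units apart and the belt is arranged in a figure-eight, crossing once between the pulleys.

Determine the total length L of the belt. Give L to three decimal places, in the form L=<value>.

crossed belt: β = asin((r1+r2)/C) = asin(21/79) = 15.4158°
wrap1 = wrap2 = π + 2β = 210.8317°
tangent length = C·cosβ = 76.1577
L = (r1+r2)·wrap + 2·C·cosβ = 21·3.6797 + 2·76.1577 = 229.5893

L=229.589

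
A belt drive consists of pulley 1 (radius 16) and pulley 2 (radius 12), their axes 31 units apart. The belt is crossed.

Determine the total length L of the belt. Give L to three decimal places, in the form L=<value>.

L=177.698

crossed belt: β = asin((r1+r2)/C) = asin(28/31) = 64.5854°
wrap1 = wrap2 = π + 2β = 309.1708°
tangent length = C·cosβ = 13.3041
L = (r1+r2)·wrap + 2·C·cosβ = 28·5.3960 + 2·13.3041 = 177.6976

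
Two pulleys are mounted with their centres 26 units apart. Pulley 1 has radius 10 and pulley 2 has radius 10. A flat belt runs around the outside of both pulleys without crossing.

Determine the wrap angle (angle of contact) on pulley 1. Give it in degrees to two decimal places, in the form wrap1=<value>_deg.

wrap1=180.00_deg

open belt: β = asin((r2−r1)/C) = asin(0/26) = 0.0000°
wrap1 = π − 2β = 180.0000°
wrap2 = π + 2β = 180.0000°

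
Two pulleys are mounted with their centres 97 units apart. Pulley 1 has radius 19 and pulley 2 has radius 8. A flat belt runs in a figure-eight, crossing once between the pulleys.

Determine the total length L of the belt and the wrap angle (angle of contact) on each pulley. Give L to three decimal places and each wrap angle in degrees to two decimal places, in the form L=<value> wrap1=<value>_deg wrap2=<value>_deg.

crossed belt: β = asin((r1+r2)/C) = asin(27/97) = 16.1618°
wrap1 = wrap2 = π + 2β = 212.3236°
tangent length = C·cosβ = 93.1665
L = (r1+r2)·wrap + 2·C·cosβ = 27·3.7057 + 2·93.1665 = 286.3882

L=286.388 wrap1=212.32_deg wrap2=212.32_deg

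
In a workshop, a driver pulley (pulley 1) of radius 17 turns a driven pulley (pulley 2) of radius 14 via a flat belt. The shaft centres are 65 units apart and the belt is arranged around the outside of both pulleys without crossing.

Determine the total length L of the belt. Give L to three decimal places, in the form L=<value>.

L=227.528

open belt: β = asin((r2−r1)/C) = asin(-3/65) = -2.6454°
wrap1 = π − 2β = 185.2907°
wrap2 = π + 2β = 174.7093°
tangent length = C·cosβ = 64.9307
L = r1·wrap1 + r2·wrap2 + 2·C·cosβ = 17·3.2339 + 14·3.0493 + 2·64.9307 = 227.5279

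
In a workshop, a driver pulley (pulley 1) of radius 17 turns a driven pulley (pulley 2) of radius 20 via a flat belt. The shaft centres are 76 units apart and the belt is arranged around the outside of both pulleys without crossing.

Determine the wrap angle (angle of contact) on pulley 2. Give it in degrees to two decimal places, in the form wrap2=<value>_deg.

wrap2=184.52_deg

open belt: β = asin((r2−r1)/C) = asin(3/76) = 2.2623°
wrap1 = π − 2β = 175.4755°
wrap2 = π + 2β = 184.5245°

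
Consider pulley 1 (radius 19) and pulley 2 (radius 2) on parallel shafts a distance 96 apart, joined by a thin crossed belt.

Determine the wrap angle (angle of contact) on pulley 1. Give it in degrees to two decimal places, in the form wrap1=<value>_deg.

wrap1=205.27_deg

crossed belt: β = asin((r1+r2)/C) = asin(21/96) = 12.6356°
wrap1 = wrap2 = π + 2β = 205.2713°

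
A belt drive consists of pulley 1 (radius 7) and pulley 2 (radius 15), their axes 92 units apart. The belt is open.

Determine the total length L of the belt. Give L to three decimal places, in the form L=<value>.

L=253.811

open belt: β = asin((r2−r1)/C) = asin(8/92) = 4.9885°
wrap1 = π − 2β = 170.0229°
wrap2 = π + 2β = 189.9771°
tangent length = C·cosβ = 91.6515
L = r1·wrap1 + r2·wrap2 + 2·C·cosβ = 7·2.9675 + 15·3.3157 + 2·91.6515 = 253.8111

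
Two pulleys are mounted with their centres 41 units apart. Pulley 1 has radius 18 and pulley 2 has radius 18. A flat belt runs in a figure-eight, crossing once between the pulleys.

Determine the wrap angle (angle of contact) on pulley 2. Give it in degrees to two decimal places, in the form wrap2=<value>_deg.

crossed belt: β = asin((r1+r2)/C) = asin(36/41) = 61.4079°
wrap1 = wrap2 = π + 2β = 302.8158°

wrap2=302.82_deg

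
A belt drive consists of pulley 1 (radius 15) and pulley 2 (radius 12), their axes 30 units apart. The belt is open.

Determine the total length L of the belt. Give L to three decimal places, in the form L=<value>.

L=145.123

open belt: β = asin((r2−r1)/C) = asin(-3/30) = -5.7392°
wrap1 = π − 2β = 191.4783°
wrap2 = π + 2β = 168.5217°
tangent length = C·cosβ = 29.8496
L = r1·wrap1 + r2·wrap2 + 2·C·cosβ = 15·3.3419 + 12·2.9413 + 2·29.8496 = 145.1233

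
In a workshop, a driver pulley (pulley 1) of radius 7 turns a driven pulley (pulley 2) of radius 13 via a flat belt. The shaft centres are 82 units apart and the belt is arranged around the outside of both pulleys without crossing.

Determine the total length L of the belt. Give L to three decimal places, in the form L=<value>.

L=227.271

open belt: β = asin((r2−r1)/C) = asin(6/82) = 4.1961°
wrap1 = π − 2β = 171.6078°
wrap2 = π + 2β = 188.3922°
tangent length = C·cosβ = 81.7802
L = r1·wrap1 + r2·wrap2 + 2·C·cosβ = 7·2.9951 + 13·3.2881 + 2·81.7802 = 227.2711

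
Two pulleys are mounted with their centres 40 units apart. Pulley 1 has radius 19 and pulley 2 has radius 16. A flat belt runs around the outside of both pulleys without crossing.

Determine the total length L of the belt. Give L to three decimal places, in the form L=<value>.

open belt: β = asin((r2−r1)/C) = asin(-3/40) = -4.3012°
wrap1 = π − 2β = 188.6024°
wrap2 = π + 2β = 171.3976°
tangent length = C·cosβ = 39.8873
L = r1·wrap1 + r2·wrap2 + 2·C·cosβ = 19·3.2917 + 16·2.9915 + 2·39.8873 = 190.1808

L=190.181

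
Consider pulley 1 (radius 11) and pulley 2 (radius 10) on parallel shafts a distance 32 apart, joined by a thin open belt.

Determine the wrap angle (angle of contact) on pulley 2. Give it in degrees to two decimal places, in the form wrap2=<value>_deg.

wrap2=176.42_deg

open belt: β = asin((r2−r1)/C) = asin(-1/32) = -1.7908°
wrap1 = π − 2β = 183.5816°
wrap2 = π + 2β = 176.4184°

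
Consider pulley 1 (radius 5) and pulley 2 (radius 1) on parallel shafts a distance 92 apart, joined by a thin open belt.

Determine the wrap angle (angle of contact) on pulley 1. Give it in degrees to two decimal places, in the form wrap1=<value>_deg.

wrap1=184.98_deg

open belt: β = asin((r2−r1)/C) = asin(-4/92) = -2.4919°
wrap1 = π − 2β = 184.9838°
wrap2 = π + 2β = 175.0162°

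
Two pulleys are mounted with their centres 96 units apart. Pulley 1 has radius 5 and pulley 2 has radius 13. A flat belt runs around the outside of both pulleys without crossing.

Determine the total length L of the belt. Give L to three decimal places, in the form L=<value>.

open belt: β = asin((r2−r1)/C) = asin(8/96) = 4.7802°
wrap1 = π − 2β = 170.4396°
wrap2 = π + 2β = 189.5604°
tangent length = C·cosβ = 95.6661
L = r1·wrap1 + r2·wrap2 + 2·C·cosβ = 5·2.9747 + 13·3.3085 + 2·95.6661 = 249.2157

L=249.216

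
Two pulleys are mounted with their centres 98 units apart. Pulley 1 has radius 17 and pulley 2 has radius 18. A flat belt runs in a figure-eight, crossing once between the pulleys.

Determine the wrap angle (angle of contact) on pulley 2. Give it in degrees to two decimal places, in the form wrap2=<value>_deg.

crossed belt: β = asin((r1+r2)/C) = asin(35/98) = 20.9248°
wrap1 = wrap2 = π + 2β = 221.8497°

wrap2=221.85_deg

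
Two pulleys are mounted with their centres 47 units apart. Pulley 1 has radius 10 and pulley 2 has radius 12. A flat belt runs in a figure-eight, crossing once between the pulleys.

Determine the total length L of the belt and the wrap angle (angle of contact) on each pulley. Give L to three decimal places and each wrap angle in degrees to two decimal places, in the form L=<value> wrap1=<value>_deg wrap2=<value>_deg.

crossed belt: β = asin((r1+r2)/C) = asin(22/47) = 27.9101°
wrap1 = wrap2 = π + 2β = 235.8201°
tangent length = C·cosβ = 41.5331
L = (r1+r2)·wrap + 2·C·cosβ = 22·4.1158 + 2·41.5331 = 173.6147

L=173.615 wrap1=235.82_deg wrap2=235.82_deg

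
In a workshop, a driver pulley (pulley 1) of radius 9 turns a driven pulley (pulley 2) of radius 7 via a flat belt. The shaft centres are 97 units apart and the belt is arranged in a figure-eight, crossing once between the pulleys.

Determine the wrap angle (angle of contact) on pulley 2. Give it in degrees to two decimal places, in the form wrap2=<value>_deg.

wrap2=198.99_deg

crossed belt: β = asin((r1+r2)/C) = asin(16/97) = 9.4942°
wrap1 = wrap2 = π + 2β = 198.9885°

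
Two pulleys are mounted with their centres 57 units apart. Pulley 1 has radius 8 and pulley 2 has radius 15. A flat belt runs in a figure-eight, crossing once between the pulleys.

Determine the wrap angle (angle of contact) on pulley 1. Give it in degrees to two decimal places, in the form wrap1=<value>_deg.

wrap1=227.60_deg

crossed belt: β = asin((r1+r2)/C) = asin(23/57) = 23.7977°
wrap1 = wrap2 = π + 2β = 227.5954°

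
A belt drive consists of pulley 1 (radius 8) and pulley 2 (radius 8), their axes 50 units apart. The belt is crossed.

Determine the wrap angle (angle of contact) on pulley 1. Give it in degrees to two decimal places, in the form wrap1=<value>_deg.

wrap1=217.33_deg

crossed belt: β = asin((r1+r2)/C) = asin(16/50) = 18.6629°
wrap1 = wrap2 = π + 2β = 217.3258°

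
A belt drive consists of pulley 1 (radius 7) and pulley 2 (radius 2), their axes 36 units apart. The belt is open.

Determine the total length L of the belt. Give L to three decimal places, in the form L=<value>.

open belt: β = asin((r2−r1)/C) = asin(-5/36) = -7.9836°
wrap1 = π − 2β = 195.9671°
wrap2 = π + 2β = 164.0329°
tangent length = C·cosβ = 35.6511
L = r1·wrap1 + r2·wrap2 + 2·C·cosβ = 7·3.4203 + 2·2.8629 + 2·35.6511 = 100.9699

L=100.970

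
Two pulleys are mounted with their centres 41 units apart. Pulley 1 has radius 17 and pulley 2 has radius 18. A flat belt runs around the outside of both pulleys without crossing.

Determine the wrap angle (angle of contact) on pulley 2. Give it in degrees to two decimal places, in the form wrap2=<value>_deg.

wrap2=182.80_deg

open belt: β = asin((r2−r1)/C) = asin(1/41) = 1.3976°
wrap1 = π − 2β = 177.2048°
wrap2 = π + 2β = 182.7952°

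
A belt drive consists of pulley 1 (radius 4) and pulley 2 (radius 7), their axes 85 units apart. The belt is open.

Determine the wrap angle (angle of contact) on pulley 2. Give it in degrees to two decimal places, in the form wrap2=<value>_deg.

open belt: β = asin((r2−r1)/C) = asin(3/85) = 2.0226°
wrap1 = π − 2β = 175.9548°
wrap2 = π + 2β = 184.0452°

wrap2=184.05_deg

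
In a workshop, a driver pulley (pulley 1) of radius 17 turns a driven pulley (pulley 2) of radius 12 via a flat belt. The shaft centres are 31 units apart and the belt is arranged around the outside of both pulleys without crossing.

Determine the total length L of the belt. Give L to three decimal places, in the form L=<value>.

open belt: β = asin((r2−r1)/C) = asin(-5/31) = -9.2818°
wrap1 = π − 2β = 198.5636°
wrap2 = π + 2β = 161.4364°
tangent length = C·cosβ = 30.5941
L = r1·wrap1 + r2·wrap2 + 2·C·cosβ = 17·3.4656 + 12·2.8176 + 2·30.5941 = 153.9144

L=153.914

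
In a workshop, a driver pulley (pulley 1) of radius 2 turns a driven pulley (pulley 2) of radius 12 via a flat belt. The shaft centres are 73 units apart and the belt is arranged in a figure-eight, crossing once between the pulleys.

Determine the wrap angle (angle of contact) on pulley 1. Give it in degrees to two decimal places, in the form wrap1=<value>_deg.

wrap1=202.11_deg

crossed belt: β = asin((r1+r2)/C) = asin(14/73) = 11.0567°
wrap1 = wrap2 = π + 2β = 202.1135°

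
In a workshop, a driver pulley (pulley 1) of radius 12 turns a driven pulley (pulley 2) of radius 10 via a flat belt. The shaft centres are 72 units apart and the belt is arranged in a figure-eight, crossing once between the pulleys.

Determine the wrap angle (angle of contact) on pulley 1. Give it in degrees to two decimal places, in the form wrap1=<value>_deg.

crossed belt: β = asin((r1+r2)/C) = asin(22/72) = 17.7916°
wrap1 = wrap2 = π + 2β = 215.5832°

wrap1=215.58_deg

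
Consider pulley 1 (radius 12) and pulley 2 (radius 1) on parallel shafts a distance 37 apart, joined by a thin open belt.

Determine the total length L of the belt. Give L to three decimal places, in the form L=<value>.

open belt: β = asin((r2−r1)/C) = asin(-11/37) = -17.2953°
wrap1 = π − 2β = 214.5907°
wrap2 = π + 2β = 145.4093°
tangent length = C·cosβ = 35.3270
L = r1·wrap1 + r2·wrap2 + 2·C·cosβ = 12·3.7453 + 1·2.5379 + 2·35.3270 = 118.1357

L=118.136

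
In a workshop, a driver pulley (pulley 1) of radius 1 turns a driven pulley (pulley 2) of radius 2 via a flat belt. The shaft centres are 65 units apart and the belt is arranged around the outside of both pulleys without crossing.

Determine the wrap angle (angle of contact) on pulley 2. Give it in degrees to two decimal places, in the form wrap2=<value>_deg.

wrap2=181.76_deg

open belt: β = asin((r2−r1)/C) = asin(1/65) = 0.8815°
wrap1 = π − 2β = 178.2370°
wrap2 = π + 2β = 181.7630°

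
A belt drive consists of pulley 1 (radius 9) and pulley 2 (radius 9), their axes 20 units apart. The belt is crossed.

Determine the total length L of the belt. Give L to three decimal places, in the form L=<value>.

crossed belt: β = asin((r1+r2)/C) = asin(18/20) = 64.1581°
wrap1 = wrap2 = π + 2β = 308.3161°
tangent length = C·cosβ = 8.7178
L = (r1+r2)·wrap + 2·C·cosβ = 18·5.3811 + 2·8.7178 = 114.2960

L=114.296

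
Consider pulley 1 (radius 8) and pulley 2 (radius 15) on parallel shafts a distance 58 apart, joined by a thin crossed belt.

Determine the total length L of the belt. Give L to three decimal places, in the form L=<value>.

L=197.503

crossed belt: β = asin((r1+r2)/C) = asin(23/58) = 23.3628°
wrap1 = wrap2 = π + 2β = 226.7256°
tangent length = C·cosβ = 53.2447
L = (r1+r2)·wrap + 2·C·cosβ = 23·3.9571 + 2·53.2447 = 197.5029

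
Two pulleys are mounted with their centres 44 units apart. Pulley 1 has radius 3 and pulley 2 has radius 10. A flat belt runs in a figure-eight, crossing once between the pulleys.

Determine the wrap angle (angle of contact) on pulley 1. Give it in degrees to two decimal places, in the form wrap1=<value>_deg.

crossed belt: β = asin((r1+r2)/C) = asin(13/44) = 17.1848°
wrap1 = wrap2 = π + 2β = 214.3696°

wrap1=214.37_deg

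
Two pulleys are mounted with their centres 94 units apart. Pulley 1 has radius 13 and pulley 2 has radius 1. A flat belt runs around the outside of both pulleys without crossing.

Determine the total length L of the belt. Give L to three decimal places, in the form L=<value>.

open belt: β = asin((r2−r1)/C) = asin(-12/94) = -7.3344°
wrap1 = π − 2β = 194.6687°
wrap2 = π + 2β = 165.3313°
tangent length = C·cosβ = 93.2309
L = r1·wrap1 + r2·wrap2 + 2·C·cosβ = 13·3.3976 + 1·2.8856 + 2·93.2309 = 233.5163

L=233.516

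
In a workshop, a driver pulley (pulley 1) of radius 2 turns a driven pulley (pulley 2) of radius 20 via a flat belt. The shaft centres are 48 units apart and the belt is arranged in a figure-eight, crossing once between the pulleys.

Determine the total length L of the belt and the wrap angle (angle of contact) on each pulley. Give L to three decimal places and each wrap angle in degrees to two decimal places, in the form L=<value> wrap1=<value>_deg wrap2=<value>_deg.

L=175.387 wrap1=234.56_deg wrap2=234.56_deg

crossed belt: β = asin((r1+r2)/C) = asin(22/48) = 27.2796°
wrap1 = wrap2 = π + 2β = 234.5592°
tangent length = C·cosβ = 42.6615
L = (r1+r2)·wrap + 2·C·cosβ = 22·4.0938 + 2·42.6615 = 175.3872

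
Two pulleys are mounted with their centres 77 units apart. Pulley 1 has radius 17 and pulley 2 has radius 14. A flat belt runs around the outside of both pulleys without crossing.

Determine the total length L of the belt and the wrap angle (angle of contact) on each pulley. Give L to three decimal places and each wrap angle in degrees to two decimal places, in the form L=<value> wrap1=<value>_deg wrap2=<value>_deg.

L=251.506 wrap1=184.47_deg wrap2=175.53_deg

open belt: β = asin((r2−r1)/C) = asin(-3/77) = -2.2329°
wrap1 = π − 2β = 184.4657°
wrap2 = π + 2β = 175.5343°
tangent length = C·cosβ = 76.9415
L = r1·wrap1 + r2·wrap2 + 2·C·cosβ = 17·3.2195 + 14·3.0637 + 2·76.9415 = 251.5063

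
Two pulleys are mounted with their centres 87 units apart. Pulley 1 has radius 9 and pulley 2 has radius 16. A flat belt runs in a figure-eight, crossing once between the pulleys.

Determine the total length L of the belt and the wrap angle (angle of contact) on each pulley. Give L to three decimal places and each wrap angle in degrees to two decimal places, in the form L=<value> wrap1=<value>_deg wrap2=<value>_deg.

L=259.774 wrap1=213.40_deg wrap2=213.40_deg

crossed belt: β = asin((r1+r2)/C) = asin(25/87) = 16.6997°
wrap1 = wrap2 = π + 2β = 213.3995°
tangent length = C·cosβ = 83.3307
L = (r1+r2)·wrap + 2·C·cosβ = 25·3.7245 + 2·83.3307 = 259.7744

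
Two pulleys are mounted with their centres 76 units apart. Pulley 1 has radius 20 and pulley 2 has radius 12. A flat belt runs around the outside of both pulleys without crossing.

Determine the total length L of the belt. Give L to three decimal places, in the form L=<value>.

L=253.374

open belt: β = asin((r2−r1)/C) = asin(-8/76) = -6.0423°
wrap1 = π − 2β = 192.0847°
wrap2 = π + 2β = 167.9153°
tangent length = C·cosβ = 75.5778
L = r1·wrap1 + r2·wrap2 + 2·C·cosβ = 20·3.3525 + 12·2.9307 + 2·75.5778 = 253.3739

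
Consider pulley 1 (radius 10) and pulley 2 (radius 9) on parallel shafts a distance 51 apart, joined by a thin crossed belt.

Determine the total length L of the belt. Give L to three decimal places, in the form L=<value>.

L=168.854

crossed belt: β = asin((r1+r2)/C) = asin(19/51) = 21.8729°
wrap1 = wrap2 = π + 2β = 223.7458°
tangent length = C·cosβ = 47.3286
L = (r1+r2)·wrap + 2·C·cosβ = 19·3.9051 + 2·47.3286 = 168.8542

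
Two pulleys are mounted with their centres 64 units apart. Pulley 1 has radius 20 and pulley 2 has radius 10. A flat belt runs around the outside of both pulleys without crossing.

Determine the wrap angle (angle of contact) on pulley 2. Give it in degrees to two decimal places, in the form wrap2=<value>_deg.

open belt: β = asin((r2−r1)/C) = asin(-10/64) = -8.9893°
wrap1 = π − 2β = 197.9786°
wrap2 = π + 2β = 162.0214°

wrap2=162.02_deg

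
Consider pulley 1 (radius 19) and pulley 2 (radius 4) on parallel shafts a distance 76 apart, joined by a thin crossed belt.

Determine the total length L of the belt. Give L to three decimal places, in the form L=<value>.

L=231.272

crossed belt: β = asin((r1+r2)/C) = asin(23/76) = 17.6157°
wrap1 = wrap2 = π + 2β = 215.2315°
tangent length = C·cosβ = 72.4362
L = (r1+r2)·wrap + 2·C·cosβ = 23·3.7565 + 2·72.4362 = 231.2718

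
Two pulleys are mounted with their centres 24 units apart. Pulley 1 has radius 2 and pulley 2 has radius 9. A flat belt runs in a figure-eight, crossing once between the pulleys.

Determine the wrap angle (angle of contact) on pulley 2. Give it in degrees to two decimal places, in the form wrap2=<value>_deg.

crossed belt: β = asin((r1+r2)/C) = asin(11/24) = 27.2796°
wrap1 = wrap2 = π + 2β = 234.5592°

wrap2=234.56_deg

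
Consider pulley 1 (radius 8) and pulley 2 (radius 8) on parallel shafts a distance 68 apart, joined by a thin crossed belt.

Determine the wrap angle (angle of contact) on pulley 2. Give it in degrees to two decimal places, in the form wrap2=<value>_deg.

wrap2=207.22_deg

crossed belt: β = asin((r1+r2)/C) = asin(16/68) = 13.6090°
wrap1 = wrap2 = π + 2β = 207.2179°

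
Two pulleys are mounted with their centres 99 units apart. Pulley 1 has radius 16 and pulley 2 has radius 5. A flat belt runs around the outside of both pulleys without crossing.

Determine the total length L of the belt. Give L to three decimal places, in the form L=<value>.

open belt: β = asin((r2−r1)/C) = asin(-11/99) = -6.3794°
wrap1 = π − 2β = 192.7587°
wrap2 = π + 2β = 167.2413°
tangent length = C·cosβ = 98.3870
L = r1·wrap1 + r2·wrap2 + 2·C·cosβ = 16·3.3643 + 5·2.9189 + 2·98.3870 = 265.1969

L=265.197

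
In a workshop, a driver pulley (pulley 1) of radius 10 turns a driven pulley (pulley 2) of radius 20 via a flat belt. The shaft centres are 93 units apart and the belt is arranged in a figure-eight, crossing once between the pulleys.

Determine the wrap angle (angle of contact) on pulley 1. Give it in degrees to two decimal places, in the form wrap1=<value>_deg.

crossed belt: β = asin((r1+r2)/C) = asin(30/93) = 18.8191°
wrap1 = wrap2 = π + 2β = 217.6381°

wrap1=217.64_deg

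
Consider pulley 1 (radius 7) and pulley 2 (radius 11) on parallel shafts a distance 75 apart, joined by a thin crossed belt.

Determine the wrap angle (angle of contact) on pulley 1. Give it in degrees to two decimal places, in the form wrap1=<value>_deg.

crossed belt: β = asin((r1+r2)/C) = asin(18/75) = 13.8865°
wrap1 = wrap2 = π + 2β = 207.7731°

wrap1=207.77_deg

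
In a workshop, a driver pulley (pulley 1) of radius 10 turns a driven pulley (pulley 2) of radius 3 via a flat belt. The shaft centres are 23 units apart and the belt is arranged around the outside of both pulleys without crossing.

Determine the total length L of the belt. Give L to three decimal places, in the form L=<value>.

L=88.988

open belt: β = asin((r2−r1)/C) = asin(-7/23) = -17.7189°
wrap1 = π − 2β = 215.4379°
wrap2 = π + 2β = 144.5621°
tangent length = C·cosβ = 21.9089
L = r1·wrap1 + r2·wrap2 + 2·C·cosβ = 10·3.7601 + 3·2.5231 + 2·21.9089 = 88.9881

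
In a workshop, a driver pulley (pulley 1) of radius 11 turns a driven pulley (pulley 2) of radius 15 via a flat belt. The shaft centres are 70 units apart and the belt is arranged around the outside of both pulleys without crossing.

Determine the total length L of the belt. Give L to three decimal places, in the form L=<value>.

L=221.910

open belt: β = asin((r2−r1)/C) = asin(4/70) = 3.2758°
wrap1 = π − 2β = 173.4483°
wrap2 = π + 2β = 186.5517°
tangent length = C·cosβ = 69.8856
L = r1·wrap1 + r2·wrap2 + 2·C·cosβ = 11·3.0272 + 15·3.2559 + 2·69.8856 = 221.9100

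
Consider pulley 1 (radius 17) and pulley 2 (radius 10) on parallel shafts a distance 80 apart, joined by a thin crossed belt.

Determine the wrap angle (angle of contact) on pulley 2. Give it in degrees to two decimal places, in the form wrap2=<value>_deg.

crossed belt: β = asin((r1+r2)/C) = asin(27/80) = 19.7246°
wrap1 = wrap2 = π + 2β = 219.4493°

wrap2=219.45_deg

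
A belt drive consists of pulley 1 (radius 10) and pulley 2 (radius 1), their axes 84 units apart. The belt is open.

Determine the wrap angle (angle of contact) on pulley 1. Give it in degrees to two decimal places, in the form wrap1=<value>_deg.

open belt: β = asin((r2−r1)/C) = asin(-9/84) = -6.1506°
wrap1 = π − 2β = 192.3013°
wrap2 = π + 2β = 167.6987°

wrap1=192.30_deg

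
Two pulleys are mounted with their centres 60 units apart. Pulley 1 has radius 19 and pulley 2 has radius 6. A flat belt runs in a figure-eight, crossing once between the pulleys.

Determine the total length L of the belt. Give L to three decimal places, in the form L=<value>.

L=209.116

crossed belt: β = asin((r1+r2)/C) = asin(25/60) = 24.6243°
wrap1 = wrap2 = π + 2β = 229.2486°
tangent length = C·cosβ = 54.5436
L = (r1+r2)·wrap + 2·C·cosβ = 25·4.0011 + 2·54.5436 = 209.1157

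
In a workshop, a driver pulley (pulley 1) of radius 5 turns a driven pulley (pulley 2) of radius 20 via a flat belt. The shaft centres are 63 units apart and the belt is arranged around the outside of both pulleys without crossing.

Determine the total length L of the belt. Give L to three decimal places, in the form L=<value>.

L=208.128

open belt: β = asin((r2−r1)/C) = asin(15/63) = 13.7741°
wrap1 = π − 2β = 152.4517°
wrap2 = π + 2β = 207.5483°
tangent length = C·cosβ = 61.1882
L = r1·wrap1 + r2·wrap2 + 2·C·cosβ = 5·2.6608 + 20·3.6224 + 2·61.1882 = 208.1284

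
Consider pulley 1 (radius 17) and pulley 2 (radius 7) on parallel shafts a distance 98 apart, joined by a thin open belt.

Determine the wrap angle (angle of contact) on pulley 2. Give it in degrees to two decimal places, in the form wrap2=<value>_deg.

wrap2=168.29_deg

open belt: β = asin((r2−r1)/C) = asin(-10/98) = -5.8567°
wrap1 = π − 2β = 191.7134°
wrap2 = π + 2β = 168.2866°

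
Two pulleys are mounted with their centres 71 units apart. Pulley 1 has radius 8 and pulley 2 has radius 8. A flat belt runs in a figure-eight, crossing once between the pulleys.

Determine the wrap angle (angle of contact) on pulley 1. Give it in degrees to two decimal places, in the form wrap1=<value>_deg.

crossed belt: β = asin((r1+r2)/C) = asin(16/71) = 13.0236°
wrap1 = wrap2 = π + 2β = 206.0472°

wrap1=206.05_deg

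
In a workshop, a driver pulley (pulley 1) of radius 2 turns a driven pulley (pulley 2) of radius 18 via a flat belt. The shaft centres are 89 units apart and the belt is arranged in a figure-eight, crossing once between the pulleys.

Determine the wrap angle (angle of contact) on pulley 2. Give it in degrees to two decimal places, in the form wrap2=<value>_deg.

wrap2=205.97_deg

crossed belt: β = asin((r1+r2)/C) = asin(20/89) = 12.9864°
wrap1 = wrap2 = π + 2β = 205.9727°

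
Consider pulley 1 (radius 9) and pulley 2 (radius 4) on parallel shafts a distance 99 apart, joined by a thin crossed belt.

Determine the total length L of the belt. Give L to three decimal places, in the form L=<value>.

crossed belt: β = asin((r1+r2)/C) = asin(13/99) = 7.5455°
wrap1 = wrap2 = π + 2β = 195.0910°
tangent length = C·cosβ = 98.1428
L = (r1+r2)·wrap + 2·C·cosβ = 13·3.4050 + 2·98.1428 = 240.5502

L=240.550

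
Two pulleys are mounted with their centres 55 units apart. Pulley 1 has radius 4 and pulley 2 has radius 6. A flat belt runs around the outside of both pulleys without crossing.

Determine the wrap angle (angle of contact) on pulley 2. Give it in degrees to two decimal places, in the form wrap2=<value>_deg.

wrap2=184.17_deg

open belt: β = asin((r2−r1)/C) = asin(2/55) = 2.0839°
wrap1 = π − 2β = 175.8321°
wrap2 = π + 2β = 184.1679°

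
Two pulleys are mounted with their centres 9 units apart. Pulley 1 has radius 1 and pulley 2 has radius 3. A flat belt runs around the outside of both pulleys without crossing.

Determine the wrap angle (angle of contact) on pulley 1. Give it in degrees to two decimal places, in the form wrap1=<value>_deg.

wrap1=154.32_deg

open belt: β = asin((r2−r1)/C) = asin(2/9) = 12.8396°
wrap1 = π − 2β = 154.3208°
wrap2 = π + 2β = 205.6792°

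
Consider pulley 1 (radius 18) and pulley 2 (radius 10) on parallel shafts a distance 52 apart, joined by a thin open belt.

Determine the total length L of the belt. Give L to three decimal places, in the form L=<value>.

L=193.198

open belt: β = asin((r2−r1)/C) = asin(-8/52) = -8.8499°
wrap1 = π − 2β = 197.6998°
wrap2 = π + 2β = 162.3002°
tangent length = C·cosβ = 51.3809
L = r1·wrap1 + r2·wrap2 + 2·C·cosβ = 18·3.4505 + 10·2.8327 + 2·51.3809 = 193.1978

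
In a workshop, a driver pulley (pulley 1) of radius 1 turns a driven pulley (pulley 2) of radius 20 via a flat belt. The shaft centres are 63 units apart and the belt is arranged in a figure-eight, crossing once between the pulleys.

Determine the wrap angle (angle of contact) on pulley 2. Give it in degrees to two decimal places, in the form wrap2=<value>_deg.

crossed belt: β = asin((r1+r2)/C) = asin(21/63) = 19.4712°
wrap1 = wrap2 = π + 2β = 218.9424°

wrap2=218.94_deg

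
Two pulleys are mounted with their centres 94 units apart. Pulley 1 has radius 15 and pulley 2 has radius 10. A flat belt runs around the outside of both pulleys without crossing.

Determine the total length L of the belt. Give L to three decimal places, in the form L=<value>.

L=266.806

open belt: β = asin((r2−r1)/C) = asin(-5/94) = -3.0491°
wrap1 = π − 2β = 186.0982°
wrap2 = π + 2β = 173.9018°
tangent length = C·cosβ = 93.8669
L = r1·wrap1 + r2·wrap2 + 2·C·cosβ = 15·3.2480 + 10·3.0352 + 2·93.8669 = 266.8058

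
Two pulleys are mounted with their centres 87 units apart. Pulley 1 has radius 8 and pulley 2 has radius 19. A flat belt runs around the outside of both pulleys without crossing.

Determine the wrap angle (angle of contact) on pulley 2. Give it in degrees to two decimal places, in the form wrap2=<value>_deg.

open belt: β = asin((r2−r1)/C) = asin(11/87) = 7.2637°
wrap1 = π − 2β = 165.4725°
wrap2 = π + 2β = 194.5275°

wrap2=194.53_deg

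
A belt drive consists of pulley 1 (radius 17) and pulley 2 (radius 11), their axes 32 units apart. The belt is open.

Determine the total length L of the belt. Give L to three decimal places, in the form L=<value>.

open belt: β = asin((r2−r1)/C) = asin(-6/32) = -10.8069°
wrap1 = π − 2β = 201.6138°
wrap2 = π + 2β = 158.3862°
tangent length = C·cosβ = 31.4325
L = r1·wrap1 + r2·wrap2 + 2·C·cosβ = 17·3.5188 + 11·2.7644 + 2·31.4325 = 153.0929

L=153.093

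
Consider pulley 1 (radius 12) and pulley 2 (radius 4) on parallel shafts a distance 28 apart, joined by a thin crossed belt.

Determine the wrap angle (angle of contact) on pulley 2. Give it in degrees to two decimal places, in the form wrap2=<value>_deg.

wrap2=249.70_deg

crossed belt: β = asin((r1+r2)/C) = asin(16/28) = 34.8499°
wrap1 = wrap2 = π + 2β = 249.6998°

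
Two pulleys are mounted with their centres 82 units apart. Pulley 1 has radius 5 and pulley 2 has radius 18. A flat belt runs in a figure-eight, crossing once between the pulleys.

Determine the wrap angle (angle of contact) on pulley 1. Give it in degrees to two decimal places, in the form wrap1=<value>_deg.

crossed belt: β = asin((r1+r2)/C) = asin(23/82) = 16.2893°
wrap1 = wrap2 = π + 2β = 212.5786°

wrap1=212.58_deg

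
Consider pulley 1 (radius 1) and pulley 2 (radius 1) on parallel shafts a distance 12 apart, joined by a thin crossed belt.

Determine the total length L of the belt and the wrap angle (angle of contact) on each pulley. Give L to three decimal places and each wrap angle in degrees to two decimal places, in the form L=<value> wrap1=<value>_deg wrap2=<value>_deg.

crossed belt: β = asin((r1+r2)/C) = asin(2/12) = 9.5941°
wrap1 = wrap2 = π + 2β = 199.1881°
tangent length = C·cosβ = 11.8322
L = (r1+r2)·wrap + 2·C·cosβ = 2·3.4765 + 2·11.8322 = 30.6173

L=30.617 wrap1=199.19_deg wrap2=199.19_deg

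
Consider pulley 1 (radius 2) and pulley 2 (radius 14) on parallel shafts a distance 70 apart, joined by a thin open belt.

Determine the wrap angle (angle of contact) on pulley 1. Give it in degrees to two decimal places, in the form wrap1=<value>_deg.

wrap1=160.26_deg

open belt: β = asin((r2−r1)/C) = asin(12/70) = 9.8709°
wrap1 = π − 2β = 160.2582°
wrap2 = π + 2β = 199.7418°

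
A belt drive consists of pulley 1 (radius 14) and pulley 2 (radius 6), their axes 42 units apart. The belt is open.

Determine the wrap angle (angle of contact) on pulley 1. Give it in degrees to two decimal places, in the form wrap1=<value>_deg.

open belt: β = asin((r2−r1)/C) = asin(-8/42) = -10.9806°
wrap1 = π − 2β = 201.9612°
wrap2 = π + 2β = 158.0388°

wrap1=201.96_deg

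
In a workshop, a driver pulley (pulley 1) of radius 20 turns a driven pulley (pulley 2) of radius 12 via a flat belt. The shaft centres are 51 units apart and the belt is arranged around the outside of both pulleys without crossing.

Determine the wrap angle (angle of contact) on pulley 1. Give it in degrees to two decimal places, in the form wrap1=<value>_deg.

open belt: β = asin((r2−r1)/C) = asin(-8/51) = -9.0248°
wrap1 = π − 2β = 198.0497°
wrap2 = π + 2β = 161.9503°

wrap1=198.05_deg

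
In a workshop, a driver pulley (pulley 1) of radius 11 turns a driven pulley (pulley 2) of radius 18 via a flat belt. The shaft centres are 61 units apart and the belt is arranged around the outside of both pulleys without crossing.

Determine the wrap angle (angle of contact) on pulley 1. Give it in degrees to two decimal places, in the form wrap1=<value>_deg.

wrap1=166.82_deg

open belt: β = asin((r2−r1)/C) = asin(7/61) = 6.5894°
wrap1 = π − 2β = 166.8211°
wrap2 = π + 2β = 193.1789°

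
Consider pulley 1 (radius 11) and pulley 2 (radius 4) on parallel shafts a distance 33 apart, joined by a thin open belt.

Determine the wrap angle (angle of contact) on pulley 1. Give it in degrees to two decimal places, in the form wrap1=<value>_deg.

wrap1=204.49_deg

open belt: β = asin((r2−r1)/C) = asin(-7/33) = -12.2467°
wrap1 = π − 2β = 204.4934°
wrap2 = π + 2β = 155.5066°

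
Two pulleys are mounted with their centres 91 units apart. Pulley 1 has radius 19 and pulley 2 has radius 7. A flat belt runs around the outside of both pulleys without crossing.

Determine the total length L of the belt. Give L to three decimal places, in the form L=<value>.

L=265.266

open belt: β = asin((r2−r1)/C) = asin(-12/91) = -7.5776°
wrap1 = π − 2β = 195.1551°
wrap2 = π + 2β = 164.8449°
tangent length = C·cosβ = 90.2053
L = r1·wrap1 + r2·wrap2 + 2·C·cosβ = 19·3.4061 + 7·2.8771 + 2·90.2053 = 265.2661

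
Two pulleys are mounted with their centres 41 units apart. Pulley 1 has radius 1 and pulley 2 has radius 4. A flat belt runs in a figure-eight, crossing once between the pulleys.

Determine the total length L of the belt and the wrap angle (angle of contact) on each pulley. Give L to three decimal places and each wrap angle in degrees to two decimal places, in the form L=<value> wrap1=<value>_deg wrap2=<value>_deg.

crossed belt: β = asin((r1+r2)/C) = asin(5/41) = 7.0047°
wrap1 = wrap2 = π + 2β = 194.0095°
tangent length = C·cosβ = 40.6940
L = (r1+r2)·wrap + 2·C·cosβ = 5·3.3861 + 2·40.6940 = 98.3185

L=98.318 wrap1=194.01_deg wrap2=194.01_deg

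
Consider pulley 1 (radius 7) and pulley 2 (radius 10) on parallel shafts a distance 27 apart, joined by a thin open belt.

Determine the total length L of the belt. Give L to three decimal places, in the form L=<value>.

L=107.741

open belt: β = asin((r2−r1)/C) = asin(3/27) = 6.3794°
wrap1 = π − 2β = 167.2413°
wrap2 = π + 2β = 192.7587°
tangent length = C·cosβ = 26.8328
L = r1·wrap1 + r2·wrap2 + 2·C·cosβ = 7·2.9189 + 10·3.3643 + 2·26.8328 = 107.7408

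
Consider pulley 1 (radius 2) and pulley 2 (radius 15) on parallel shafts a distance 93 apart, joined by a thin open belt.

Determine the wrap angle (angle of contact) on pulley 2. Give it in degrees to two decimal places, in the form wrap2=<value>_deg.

open belt: β = asin((r2−r1)/C) = asin(13/93) = 8.0354°
wrap1 = π − 2β = 163.9292°
wrap2 = π + 2β = 196.0708°

wrap2=196.07_deg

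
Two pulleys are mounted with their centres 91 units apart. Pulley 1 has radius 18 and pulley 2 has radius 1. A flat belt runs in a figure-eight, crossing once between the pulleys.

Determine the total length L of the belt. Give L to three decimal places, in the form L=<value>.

L=245.672

crossed belt: β = asin((r1+r2)/C) = asin(19/91) = 12.0515°
wrap1 = wrap2 = π + 2β = 204.1030°
tangent length = C·cosβ = 88.9944
L = (r1+r2)·wrap + 2·C·cosβ = 19·3.5623 + 2·88.9944 = 245.6719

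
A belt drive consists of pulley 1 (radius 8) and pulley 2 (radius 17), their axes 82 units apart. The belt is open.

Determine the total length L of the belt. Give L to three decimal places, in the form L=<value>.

L=243.529

open belt: β = asin((r2−r1)/C) = asin(9/82) = 6.3013°
wrap1 = π − 2β = 167.3975°
wrap2 = π + 2β = 192.6025°
tangent length = C·cosβ = 81.5046
L = r1·wrap1 + r2·wrap2 + 2·C·cosβ = 8·2.9216 + 17·3.3615 + 2·81.5046 = 243.5286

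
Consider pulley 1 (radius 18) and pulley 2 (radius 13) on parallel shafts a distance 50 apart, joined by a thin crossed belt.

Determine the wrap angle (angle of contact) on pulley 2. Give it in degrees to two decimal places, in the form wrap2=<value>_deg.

wrap2=256.63_deg

crossed belt: β = asin((r1+r2)/C) = asin(31/50) = 38.3161°
wrap1 = wrap2 = π + 2β = 256.6323°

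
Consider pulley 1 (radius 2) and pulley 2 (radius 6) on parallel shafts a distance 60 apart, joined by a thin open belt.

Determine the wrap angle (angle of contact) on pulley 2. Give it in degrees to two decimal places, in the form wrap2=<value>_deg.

open belt: β = asin((r2−r1)/C) = asin(4/60) = 3.8226°
wrap1 = π − 2β = 172.3549°
wrap2 = π + 2β = 187.6451°

wrap2=187.65_deg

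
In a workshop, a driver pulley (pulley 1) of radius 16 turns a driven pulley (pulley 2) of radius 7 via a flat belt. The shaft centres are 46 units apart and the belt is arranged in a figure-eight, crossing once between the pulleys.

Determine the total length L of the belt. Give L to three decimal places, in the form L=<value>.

L=176.017

crossed belt: β = asin((r1+r2)/C) = asin(23/46) = 30.0000°
wrap1 = wrap2 = π + 2β = 240.0000°
tangent length = C·cosβ = 39.8372
L = (r1+r2)·wrap + 2·C·cosβ = 23·4.1888 + 2·39.8372 = 176.0165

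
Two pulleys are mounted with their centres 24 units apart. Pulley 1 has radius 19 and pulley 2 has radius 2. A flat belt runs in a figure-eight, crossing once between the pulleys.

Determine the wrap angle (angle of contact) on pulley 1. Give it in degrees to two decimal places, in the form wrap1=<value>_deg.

wrap1=302.09_deg

crossed belt: β = asin((r1+r2)/C) = asin(21/24) = 61.0450°
wrap1 = wrap2 = π + 2β = 302.0900°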